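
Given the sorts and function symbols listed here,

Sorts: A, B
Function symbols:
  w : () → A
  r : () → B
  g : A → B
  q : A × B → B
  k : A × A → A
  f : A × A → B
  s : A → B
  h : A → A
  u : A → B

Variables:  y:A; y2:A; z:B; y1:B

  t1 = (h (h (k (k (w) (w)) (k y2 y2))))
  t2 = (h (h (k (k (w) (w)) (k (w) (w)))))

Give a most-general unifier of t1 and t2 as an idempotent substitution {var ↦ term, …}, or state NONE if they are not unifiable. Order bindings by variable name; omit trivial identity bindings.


{y2 ↦ (w)}


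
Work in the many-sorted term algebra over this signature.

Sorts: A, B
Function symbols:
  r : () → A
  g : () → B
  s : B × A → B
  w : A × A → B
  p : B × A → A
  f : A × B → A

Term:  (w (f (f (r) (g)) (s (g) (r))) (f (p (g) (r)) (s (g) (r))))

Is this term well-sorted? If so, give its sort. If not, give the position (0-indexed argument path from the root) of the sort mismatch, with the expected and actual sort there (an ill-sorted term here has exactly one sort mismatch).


well-sorted; sort = B

      (r) : A
      (g) : B
    (f (r) (g)) : A
      (g) : B
      (r) : A
    (s (g) (r)) : B
  (f (f (r) (g)) (s (g) (r))) : A
      (g) : B
      (r) : A
    (p (g) (r)) : A
      (g) : B
      (r) : A
    (s (g) (r)) : B
  (f (p (g) (r)) (s (g) (r))) : A
(w (f (f (r) (g)) (s (g) (r))) (f (p (g) (r)) (s (g) (r)))) : B


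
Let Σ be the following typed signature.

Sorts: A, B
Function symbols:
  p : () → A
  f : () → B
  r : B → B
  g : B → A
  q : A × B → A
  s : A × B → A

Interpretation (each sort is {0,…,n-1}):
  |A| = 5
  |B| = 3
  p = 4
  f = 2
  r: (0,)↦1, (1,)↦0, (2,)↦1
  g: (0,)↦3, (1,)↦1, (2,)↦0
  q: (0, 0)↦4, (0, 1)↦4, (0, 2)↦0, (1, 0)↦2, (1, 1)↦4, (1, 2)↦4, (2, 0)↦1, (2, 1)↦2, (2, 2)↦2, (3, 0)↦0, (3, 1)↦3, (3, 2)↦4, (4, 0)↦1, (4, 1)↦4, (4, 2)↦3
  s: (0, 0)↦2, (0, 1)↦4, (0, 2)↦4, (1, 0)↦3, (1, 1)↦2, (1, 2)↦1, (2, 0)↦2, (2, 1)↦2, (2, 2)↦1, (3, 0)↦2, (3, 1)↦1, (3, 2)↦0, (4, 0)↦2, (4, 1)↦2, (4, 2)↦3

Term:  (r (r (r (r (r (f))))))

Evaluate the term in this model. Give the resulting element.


  f = 2
  (r (f)) = r(2,) = 1
  (r (r (f))) = r(1,) = 0
  (r (r (r (f)))) = r(0,) = 1
  (r (r (r (r (f))))) = r(1,) = 0
  (r (r (r (r (r (f)))))) = r(0,) = 1

value = 1


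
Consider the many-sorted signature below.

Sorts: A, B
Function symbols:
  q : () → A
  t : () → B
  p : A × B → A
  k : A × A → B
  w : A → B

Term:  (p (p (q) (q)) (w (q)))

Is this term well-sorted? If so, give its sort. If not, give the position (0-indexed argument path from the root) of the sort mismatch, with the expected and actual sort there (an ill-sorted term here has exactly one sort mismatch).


    (q) : A
    (q) : A
  (p (q) (q)) : ✗ arg 1 at [0, 1] has sort A, expected B
    (q) : A
  (w (q)) : B

ill-sorted at position [0, 1]: expected B, got A


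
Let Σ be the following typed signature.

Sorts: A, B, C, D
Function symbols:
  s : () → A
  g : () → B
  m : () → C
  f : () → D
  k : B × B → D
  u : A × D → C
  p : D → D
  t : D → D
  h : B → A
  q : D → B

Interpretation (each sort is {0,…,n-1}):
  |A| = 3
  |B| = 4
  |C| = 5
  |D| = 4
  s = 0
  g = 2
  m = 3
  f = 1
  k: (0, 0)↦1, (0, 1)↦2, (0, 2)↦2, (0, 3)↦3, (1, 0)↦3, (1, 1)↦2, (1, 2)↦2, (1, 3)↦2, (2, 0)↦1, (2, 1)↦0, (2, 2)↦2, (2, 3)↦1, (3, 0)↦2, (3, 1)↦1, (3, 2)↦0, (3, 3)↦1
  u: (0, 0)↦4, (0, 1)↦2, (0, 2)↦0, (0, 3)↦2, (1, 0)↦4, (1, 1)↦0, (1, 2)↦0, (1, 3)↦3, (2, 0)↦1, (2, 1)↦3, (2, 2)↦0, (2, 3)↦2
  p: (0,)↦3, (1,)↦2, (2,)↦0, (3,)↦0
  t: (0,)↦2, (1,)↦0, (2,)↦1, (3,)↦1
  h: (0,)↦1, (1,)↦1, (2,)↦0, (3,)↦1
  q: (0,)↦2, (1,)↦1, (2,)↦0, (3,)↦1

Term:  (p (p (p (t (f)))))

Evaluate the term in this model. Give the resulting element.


value = 3

  f = 1
  (t (f)) = t(1,) = 0
  (p (t (f))) = p(0,) = 3
  (p (p (t (f)))) = p(3,) = 0
  (p (p (p (t (f))))) = p(0,) = 3


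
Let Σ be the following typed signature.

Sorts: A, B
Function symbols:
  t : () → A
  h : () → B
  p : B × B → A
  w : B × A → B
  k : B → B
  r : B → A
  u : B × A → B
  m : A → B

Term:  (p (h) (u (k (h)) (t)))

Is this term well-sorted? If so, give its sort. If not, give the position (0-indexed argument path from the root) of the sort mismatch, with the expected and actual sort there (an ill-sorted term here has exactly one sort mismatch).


well-sorted; sort = A

  (h) : B
      (h) : B
    (k (h)) : B
    (t) : A
  (u (k (h)) (t)) : B
(p (h) (u (k (h)) (t))) : A


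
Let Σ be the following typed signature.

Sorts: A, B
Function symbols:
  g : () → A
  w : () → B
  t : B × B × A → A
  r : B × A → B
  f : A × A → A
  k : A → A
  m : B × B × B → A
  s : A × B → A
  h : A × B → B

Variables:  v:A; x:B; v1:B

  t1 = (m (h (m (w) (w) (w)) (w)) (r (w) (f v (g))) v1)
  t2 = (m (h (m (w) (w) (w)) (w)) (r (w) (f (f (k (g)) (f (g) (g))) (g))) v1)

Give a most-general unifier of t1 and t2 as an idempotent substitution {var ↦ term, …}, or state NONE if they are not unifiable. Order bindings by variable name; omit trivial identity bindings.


{v ↦ (f (k (g)) (f (g) (g)))}


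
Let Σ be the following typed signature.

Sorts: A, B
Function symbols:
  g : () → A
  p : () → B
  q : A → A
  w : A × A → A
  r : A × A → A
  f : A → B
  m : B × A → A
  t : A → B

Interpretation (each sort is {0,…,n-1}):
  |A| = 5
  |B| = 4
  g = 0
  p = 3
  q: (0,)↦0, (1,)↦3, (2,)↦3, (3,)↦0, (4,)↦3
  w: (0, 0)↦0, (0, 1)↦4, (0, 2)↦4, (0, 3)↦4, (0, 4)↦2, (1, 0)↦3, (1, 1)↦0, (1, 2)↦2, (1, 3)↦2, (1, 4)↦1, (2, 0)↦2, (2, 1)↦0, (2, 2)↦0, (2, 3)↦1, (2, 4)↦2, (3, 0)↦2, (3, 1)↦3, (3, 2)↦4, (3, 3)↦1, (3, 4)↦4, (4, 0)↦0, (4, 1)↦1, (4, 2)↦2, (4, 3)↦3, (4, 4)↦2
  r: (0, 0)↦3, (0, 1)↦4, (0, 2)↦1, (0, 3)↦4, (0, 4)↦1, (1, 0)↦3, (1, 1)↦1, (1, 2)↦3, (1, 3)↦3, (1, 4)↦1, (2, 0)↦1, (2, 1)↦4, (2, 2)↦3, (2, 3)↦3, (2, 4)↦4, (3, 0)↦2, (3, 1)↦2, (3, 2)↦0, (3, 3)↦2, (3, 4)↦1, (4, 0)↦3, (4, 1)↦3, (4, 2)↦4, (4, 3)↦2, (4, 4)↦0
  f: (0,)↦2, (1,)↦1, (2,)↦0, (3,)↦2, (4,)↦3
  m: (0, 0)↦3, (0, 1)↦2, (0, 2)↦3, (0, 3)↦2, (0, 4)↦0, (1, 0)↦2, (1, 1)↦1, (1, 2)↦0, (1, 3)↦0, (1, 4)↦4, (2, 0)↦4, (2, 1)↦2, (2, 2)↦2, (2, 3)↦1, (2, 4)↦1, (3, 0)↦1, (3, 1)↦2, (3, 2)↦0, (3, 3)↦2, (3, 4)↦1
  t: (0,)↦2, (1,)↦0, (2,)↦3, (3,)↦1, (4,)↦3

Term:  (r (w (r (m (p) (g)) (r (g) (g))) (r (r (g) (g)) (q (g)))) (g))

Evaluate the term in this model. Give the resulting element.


value = 3

  p = 3
  g = 0
  (m (p) (g)) = m(3, 0) = 1
  g = 0
  g = 0
  (r (g) (g)) = r(0, 0) = 3
  (r (m (p) (g)) (r (g) (g))) = r(1, 3) = 3
  g = 0
  g = 0
  (r (g) (g)) = r(0, 0) = 3
  g = 0
  (q (g)) = q(0,) = 0
  (r (r (g) (g)) (q (g))) = r(3, 0) = 2
  (w (r (m (p) (g)) (r (g) (g))) (r (r (g) (g)) (q (g)))) = w(3, 2) = 4
  g = 0
  (r (w (r (m (p) (g)) (r (g) (g))) (r (r (g) (g)) (q (g)))) (g)) = r(4, 0) = 3


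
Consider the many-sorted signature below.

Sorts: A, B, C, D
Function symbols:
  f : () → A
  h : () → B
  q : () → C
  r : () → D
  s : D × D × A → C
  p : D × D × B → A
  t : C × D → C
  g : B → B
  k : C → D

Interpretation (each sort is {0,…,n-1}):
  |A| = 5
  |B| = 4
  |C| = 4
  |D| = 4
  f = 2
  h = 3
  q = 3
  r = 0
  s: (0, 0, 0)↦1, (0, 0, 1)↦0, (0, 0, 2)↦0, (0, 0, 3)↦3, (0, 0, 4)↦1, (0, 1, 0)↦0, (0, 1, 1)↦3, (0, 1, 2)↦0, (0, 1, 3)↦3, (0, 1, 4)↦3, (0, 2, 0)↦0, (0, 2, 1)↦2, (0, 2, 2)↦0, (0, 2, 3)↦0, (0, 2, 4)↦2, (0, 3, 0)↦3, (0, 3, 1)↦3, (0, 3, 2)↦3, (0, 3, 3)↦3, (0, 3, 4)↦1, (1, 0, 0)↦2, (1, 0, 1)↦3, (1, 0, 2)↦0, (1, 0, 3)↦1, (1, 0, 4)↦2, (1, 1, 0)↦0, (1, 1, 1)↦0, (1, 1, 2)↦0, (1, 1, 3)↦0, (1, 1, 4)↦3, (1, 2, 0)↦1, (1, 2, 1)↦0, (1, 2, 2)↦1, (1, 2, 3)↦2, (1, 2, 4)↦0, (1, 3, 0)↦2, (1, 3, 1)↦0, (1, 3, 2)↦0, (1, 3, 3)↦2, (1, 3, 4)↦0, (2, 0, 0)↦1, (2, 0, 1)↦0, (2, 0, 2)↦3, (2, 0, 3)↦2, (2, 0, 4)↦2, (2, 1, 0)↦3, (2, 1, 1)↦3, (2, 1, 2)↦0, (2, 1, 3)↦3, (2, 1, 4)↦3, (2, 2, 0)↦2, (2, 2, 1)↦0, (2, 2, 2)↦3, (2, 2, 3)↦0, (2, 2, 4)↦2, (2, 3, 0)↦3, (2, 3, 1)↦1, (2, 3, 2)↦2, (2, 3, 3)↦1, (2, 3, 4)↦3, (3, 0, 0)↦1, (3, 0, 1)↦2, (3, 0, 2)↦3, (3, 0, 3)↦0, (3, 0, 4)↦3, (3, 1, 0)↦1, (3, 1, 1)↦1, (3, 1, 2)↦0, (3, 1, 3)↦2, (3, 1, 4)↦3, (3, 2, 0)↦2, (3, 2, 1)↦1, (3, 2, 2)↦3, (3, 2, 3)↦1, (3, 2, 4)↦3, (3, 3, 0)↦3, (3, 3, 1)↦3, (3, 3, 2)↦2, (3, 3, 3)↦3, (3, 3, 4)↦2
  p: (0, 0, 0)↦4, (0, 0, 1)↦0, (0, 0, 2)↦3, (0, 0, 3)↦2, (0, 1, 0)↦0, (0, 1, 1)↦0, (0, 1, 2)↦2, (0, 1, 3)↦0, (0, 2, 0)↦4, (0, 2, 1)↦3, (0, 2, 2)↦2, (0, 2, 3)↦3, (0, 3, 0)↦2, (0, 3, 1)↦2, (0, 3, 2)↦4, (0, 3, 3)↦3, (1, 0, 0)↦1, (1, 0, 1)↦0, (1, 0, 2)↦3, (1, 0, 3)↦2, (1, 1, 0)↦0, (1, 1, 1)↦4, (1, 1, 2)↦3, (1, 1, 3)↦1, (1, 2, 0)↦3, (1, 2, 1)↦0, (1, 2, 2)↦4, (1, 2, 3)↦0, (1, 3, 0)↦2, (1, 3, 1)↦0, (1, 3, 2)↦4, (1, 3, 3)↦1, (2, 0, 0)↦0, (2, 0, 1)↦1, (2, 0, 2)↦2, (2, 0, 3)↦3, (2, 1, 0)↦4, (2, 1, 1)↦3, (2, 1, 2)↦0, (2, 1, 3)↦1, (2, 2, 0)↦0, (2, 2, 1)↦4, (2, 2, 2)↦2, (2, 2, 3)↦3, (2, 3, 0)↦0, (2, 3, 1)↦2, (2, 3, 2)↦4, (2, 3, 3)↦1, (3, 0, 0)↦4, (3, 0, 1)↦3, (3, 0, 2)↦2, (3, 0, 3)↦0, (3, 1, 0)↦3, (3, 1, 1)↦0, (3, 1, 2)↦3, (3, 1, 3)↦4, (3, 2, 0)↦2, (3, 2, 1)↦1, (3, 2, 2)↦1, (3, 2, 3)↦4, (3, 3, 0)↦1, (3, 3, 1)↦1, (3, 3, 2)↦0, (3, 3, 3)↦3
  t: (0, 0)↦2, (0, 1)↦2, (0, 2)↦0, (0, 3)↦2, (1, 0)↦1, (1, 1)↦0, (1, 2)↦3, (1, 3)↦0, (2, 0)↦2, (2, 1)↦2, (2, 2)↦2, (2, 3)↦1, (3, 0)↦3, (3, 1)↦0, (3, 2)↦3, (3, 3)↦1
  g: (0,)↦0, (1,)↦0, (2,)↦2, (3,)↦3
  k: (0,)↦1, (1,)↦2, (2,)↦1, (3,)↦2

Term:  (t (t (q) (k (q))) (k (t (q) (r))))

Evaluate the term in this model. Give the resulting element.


  q = 3
  q = 3
  (k (q)) = k(3,) = 2
  (t (q) (k (q))) = t(3, 2) = 3
  q = 3
  r = 0
  (t (q) (r)) = t(3, 0) = 3
  (k (t (q) (r))) = k(3,) = 2
  (t (t (q) (k (q))) (k (t (q) (r)))) = t(3, 2) = 3

value = 3


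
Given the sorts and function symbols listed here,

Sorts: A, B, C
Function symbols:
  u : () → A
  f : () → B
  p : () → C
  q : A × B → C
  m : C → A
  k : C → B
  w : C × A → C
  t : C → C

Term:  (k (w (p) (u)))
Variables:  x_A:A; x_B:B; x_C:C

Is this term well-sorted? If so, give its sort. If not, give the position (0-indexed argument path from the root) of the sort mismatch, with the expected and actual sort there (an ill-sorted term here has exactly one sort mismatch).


well-sorted; sort = B

    (p) : C
    (u) : A
  (w (p) (u)) : C
(k (w (p) (u))) : B


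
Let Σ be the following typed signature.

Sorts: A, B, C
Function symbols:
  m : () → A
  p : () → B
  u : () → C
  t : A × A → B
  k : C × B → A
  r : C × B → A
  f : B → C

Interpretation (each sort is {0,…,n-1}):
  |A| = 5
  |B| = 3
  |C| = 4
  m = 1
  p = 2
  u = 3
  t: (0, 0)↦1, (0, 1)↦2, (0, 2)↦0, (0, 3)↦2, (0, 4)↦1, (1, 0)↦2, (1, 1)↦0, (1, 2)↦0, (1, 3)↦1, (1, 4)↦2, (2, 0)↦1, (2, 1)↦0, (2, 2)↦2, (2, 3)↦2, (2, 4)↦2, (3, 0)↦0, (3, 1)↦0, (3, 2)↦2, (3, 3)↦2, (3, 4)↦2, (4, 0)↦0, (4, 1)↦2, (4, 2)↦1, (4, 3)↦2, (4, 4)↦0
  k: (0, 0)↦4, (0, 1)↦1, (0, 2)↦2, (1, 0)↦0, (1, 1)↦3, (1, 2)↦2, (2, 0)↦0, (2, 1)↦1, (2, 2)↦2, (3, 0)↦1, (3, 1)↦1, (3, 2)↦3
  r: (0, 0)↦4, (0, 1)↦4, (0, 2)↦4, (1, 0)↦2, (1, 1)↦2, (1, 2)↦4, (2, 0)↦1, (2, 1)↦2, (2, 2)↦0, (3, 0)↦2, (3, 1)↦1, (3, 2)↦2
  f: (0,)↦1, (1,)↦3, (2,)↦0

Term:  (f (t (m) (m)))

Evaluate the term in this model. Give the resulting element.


  m = 1
  m = 1
  (t (m) (m)) = t(1, 1) = 0
  (f (t (m) (m))) = f(0,) = 1

value = 1


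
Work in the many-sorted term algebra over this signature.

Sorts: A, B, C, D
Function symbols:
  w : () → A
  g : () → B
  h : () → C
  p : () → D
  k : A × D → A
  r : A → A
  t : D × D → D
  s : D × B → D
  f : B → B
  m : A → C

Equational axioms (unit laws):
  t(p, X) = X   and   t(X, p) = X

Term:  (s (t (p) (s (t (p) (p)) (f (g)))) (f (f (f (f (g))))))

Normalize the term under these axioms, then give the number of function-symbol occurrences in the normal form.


size = 10

1. (s (t (p) (s (t (p) (p)) (f (g)))) (f (f (f (f (g))))))  →  (s (s (t (p) (p)) (f (g))) (f (f (f (f (g))))))
2. (s (s (t (p) (p)) (f (g))) (f (f (f (f (g))))))  →  (s (s (p) (f (g))) (f (f (f (f (g))))))
normal form: (s (s (p) (f (g))) (f (f (f (f (g))))))


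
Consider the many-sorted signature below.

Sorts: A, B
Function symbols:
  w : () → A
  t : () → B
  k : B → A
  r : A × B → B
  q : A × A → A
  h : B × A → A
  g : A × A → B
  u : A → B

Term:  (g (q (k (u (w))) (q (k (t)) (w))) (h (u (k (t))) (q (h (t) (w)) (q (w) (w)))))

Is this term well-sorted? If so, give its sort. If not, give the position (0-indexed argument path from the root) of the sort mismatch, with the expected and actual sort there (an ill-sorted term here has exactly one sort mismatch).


well-sorted; sort = B

        (w) : A
      (u (w)) : B
    (k (u (w))) : A
        (t) : B
      (k (t)) : A
      (w) : A
    (q (k (t)) (w)) : A
  (q (k (u (w))) (q (k (t)) (w))) : A
        (t) : B
      (k (t)) : A
    (u (k (t))) : B
        (t) : B
        (w) : A
      (h (t) (w)) : A
        (w) : A
        (w) : A
      (q (w) (w)) : A
    (q (h (t) (w)) (q (w) (w))) : A
  (h (u (k (t))) (q (h (t) (w)) (q (w) (w)))) : A
(g (q (k (u (w))) (q (k (t)) (w))) (h (u (k (t))) (q (h (t) (w)) (q (w) (w))))) : B


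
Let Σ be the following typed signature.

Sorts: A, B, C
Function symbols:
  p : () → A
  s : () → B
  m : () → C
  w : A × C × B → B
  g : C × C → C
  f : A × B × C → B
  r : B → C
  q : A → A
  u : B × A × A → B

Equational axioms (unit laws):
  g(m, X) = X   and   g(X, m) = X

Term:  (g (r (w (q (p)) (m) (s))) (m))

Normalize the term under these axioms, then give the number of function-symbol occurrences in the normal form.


size = 6

1. (g (r (w (q (p)) (m) (s))) (m))  →  (r (w (q (p)) (m) (s)))
normal form: (r (w (q (p)) (m) (s)))


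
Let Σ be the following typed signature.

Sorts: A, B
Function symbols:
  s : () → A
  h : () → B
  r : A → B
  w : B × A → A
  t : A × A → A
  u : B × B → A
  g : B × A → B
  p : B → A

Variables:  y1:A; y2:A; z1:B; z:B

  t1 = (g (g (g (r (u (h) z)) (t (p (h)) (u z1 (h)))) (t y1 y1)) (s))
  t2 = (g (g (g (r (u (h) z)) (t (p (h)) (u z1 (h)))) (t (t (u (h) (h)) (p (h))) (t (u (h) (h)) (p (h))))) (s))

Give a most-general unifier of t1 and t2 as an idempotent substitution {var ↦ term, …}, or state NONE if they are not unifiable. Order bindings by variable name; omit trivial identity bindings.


{y1 ↦ (t (u (h) (h)) (p (h)))}


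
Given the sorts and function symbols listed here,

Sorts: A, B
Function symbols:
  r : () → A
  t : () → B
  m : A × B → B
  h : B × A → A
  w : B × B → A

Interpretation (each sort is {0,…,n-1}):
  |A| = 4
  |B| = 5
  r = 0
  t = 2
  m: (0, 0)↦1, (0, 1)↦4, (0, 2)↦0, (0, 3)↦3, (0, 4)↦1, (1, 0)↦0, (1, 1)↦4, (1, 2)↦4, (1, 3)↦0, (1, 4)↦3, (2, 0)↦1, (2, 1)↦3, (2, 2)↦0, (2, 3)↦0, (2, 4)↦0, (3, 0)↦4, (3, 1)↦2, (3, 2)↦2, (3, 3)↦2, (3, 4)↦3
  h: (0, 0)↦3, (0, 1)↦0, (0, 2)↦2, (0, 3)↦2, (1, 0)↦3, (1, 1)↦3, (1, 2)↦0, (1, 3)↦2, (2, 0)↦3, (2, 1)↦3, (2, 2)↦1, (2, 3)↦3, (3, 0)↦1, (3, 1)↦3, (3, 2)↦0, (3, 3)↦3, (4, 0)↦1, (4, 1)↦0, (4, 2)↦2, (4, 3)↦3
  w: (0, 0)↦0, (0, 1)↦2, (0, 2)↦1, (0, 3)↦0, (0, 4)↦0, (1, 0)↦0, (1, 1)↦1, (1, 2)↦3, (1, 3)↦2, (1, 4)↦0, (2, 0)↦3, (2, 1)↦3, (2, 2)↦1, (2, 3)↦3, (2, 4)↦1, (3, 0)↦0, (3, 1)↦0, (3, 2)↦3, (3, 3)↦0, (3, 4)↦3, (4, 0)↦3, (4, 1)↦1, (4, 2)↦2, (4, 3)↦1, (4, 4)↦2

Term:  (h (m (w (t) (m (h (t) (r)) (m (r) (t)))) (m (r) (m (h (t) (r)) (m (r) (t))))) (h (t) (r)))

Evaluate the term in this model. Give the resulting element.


  t = 2
  t = 2
  r = 0
  (h (t) (r)) = h(2, 0) = 3
  r = 0
  t = 2
  (m (r) (t)) = m(0, 2) = 0
  (m (h (t) (r)) (m (r) (t))) = m(3, 0) = 4
  (w (t) (m (h (t) (r)) (m (r) (t)))) = w(2, 4) = 1
  r = 0
  t = 2
  r = 0
  (h (t) (r)) = h(2, 0) = 3
  r = 0
  t = 2
  (m (r) (t)) = m(0, 2) = 0
  (m (h (t) (r)) (m (r) (t))) = m(3, 0) = 4
  (m (r) (m (h (t) (r)) (m (r) (t)))) = m(0, 4) = 1
  (m (w (t) (m (h (t) (r)) (m (r) (t)))) (m (r) (m (h (t) (r)) (m (r) (t))))) = m(1, 1) = 4
  t = 2
  r = 0
  (h (t) (r)) = h(2, 0) = 3
  (h (m (w (t) (m (h (t) (r)) (m (r) (t)))) (m (r) (m (h (t) (r)) (m (r) (t))))) (h (t) (r))) = h(4, 3) = 3

value = 3


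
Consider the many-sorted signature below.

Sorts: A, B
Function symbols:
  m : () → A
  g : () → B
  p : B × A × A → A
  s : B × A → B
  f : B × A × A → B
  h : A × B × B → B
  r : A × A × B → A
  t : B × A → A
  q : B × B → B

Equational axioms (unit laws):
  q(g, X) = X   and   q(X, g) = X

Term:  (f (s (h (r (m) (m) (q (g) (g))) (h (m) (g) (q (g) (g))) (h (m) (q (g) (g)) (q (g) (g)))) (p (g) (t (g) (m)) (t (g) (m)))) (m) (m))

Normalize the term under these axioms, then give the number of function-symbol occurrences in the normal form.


size = 25

1. (f (s (h (r (m) (m) (q (g) (g))) (h (m) (g) (q (g) (g))) (h (m) (q (g) (g)) (q (g) (g)))) (p (g) (t (g) (m)) (t (g) (m)))) (m) (m))  →  (f (s (h (r (m) (m) (g)) (h (m) (g) (q (g) (g))) (h (m) (q (g) (g)) (q (g) (g)))) (p (g) (t (g) (m)) (t (g) (m)))) (m) (m))
2. (f (s (h (r (m) (m) (g)) (h (m) (g) (q (g) (g))) (h (m) (q (g) (g)) (q (g) (g)))) (p (g) (t (g) (m)) (t (g) (m)))) (m) (m))  →  (f (s (h (r (m) (m) (g)) (h (m) (g) (g)) (h (m) (q (g) (g)) (q (g) (g)))) (p (g) (t (g) (m)) (t (g) (m)))) (m) (m))
3. (f (s (h (r (m) (m) (g)) (h (m) (g) (g)) (h (m) (q (g) (g)) (q (g) (g)))) (p (g) (t (g) (m)) (t (g) (m)))) (m) (m))  →  (f (s (h (r (m) (m) (g)) (h (m) (g) (g)) (h (m) (g) (q (g) (g)))) (p (g) (t (g) (m)) (t (g) (m)))) (m) (m))
4. (f (s (h (r (m) (m) (g)) (h (m) (g) (g)) (h (m) (g) (q (g) (g)))) (p (g) (t (g) (m)) (t (g) (m)))) (m) (m))  →  (f (s (h (r (m) (m) (g)) (h (m) (g) (g)) (h (m) (g) (g))) (p (g) (t (g) (m)) (t (g) (m)))) (m) (m))
normal form: (f (s (h (r (m) (m) (g)) (h (m) (g) (g)) (h (m) (g) (g))) (p (g) (t (g) (m)) (t (g) (m)))) (m) (m))


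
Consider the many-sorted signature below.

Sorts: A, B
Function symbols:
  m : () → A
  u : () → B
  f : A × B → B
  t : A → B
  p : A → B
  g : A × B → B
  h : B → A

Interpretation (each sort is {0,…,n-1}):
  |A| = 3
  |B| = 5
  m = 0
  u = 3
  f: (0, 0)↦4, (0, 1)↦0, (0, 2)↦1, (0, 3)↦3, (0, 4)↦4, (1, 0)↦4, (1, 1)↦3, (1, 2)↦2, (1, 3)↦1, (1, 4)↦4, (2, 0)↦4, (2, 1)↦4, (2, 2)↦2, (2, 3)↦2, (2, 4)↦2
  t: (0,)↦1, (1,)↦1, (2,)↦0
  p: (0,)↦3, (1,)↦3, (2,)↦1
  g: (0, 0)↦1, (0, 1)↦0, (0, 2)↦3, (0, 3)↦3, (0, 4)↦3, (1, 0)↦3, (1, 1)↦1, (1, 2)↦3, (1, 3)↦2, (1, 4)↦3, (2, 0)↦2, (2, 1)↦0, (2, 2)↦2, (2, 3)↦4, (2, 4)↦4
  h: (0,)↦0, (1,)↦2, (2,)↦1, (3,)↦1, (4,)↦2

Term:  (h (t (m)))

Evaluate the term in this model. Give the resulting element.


  m = 0
  (t (m)) = t(0,) = 1
  (h (t (m))) = h(1,) = 2

value = 2


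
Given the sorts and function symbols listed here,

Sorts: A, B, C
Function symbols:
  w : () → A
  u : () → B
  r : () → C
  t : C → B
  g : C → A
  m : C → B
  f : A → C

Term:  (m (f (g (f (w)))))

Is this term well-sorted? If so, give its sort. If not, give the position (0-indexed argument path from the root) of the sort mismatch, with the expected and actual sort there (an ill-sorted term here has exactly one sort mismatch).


        (w) : A
      (f (w)) : C
    (g (f (w))) : A
  (f (g (f (w)))) : C
(m (f (g (f (w))))) : B

well-sorted; sort = B


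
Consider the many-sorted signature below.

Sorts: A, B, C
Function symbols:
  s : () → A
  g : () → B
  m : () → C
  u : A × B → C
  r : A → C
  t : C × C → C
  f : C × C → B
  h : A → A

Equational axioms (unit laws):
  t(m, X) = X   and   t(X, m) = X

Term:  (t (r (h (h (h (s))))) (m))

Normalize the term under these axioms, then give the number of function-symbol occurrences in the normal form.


size = 5

1. (t (r (h (h (h (s))))) (m))  →  (r (h (h (h (s)))))
normal form: (r (h (h (h (s)))))


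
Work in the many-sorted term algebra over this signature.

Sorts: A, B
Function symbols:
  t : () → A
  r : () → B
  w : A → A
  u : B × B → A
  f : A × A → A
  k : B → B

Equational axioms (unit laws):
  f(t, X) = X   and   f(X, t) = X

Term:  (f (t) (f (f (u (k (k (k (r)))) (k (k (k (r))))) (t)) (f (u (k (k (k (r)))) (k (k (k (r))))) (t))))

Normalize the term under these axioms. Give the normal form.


normal form = (f (u (k (k (k (r)))) (k (k (k (r))))) (u (k (k (k (r)))) (k (k (k (r))))))

1. (f (t) (f (f (u (k (k (k (r)))) (k (k (k (r))))) (t)) (f (u (k (k (k (r)))) (k (k (k (r))))) (t))))  →  (f (f (u (k (k (k (r)))) (k (k (k (r))))) (t)) (f (u (k (k (k (r)))) (k (k (k (r))))) (t)))
2. (f (f (u (k (k (k (r)))) (k (k (k (r))))) (t)) (f (u (k (k (k (r)))) (k (k (k (r))))) (t)))  →  (f (u (k (k (k (r)))) (k (k (k (r))))) (f (u (k (k (k (r)))) (k (k (k (r))))) (t)))
3. (f (u (k (k (k (r)))) (k (k (k (r))))) (f (u (k (k (k (r)))) (k (k (k (r))))) (t)))  →  (f (u (k (k (k (r)))) (k (k (k (r))))) (u (k (k (k (r)))) (k (k (k (r))))))


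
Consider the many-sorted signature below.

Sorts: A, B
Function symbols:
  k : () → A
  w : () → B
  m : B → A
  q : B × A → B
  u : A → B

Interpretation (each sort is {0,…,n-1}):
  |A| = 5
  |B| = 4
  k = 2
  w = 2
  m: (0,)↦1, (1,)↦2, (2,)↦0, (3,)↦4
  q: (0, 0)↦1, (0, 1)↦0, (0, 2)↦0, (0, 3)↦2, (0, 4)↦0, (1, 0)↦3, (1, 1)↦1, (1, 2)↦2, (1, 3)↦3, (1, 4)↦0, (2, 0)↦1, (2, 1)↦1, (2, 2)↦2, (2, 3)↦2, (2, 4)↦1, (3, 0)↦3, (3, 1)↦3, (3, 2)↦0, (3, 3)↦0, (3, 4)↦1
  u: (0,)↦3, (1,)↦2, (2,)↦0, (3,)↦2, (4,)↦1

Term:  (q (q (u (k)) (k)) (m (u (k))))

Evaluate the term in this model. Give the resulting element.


  k = 2
  (u (k)) = u(2,) = 0
  k = 2
  (q (u (k)) (k)) = q(0, 2) = 0
  k = 2
  (u (k)) = u(2,) = 0
  (m (u (k))) = m(0,) = 1
  (q (q (u (k)) (k)) (m (u (k)))) = q(0, 1) = 0

value = 0


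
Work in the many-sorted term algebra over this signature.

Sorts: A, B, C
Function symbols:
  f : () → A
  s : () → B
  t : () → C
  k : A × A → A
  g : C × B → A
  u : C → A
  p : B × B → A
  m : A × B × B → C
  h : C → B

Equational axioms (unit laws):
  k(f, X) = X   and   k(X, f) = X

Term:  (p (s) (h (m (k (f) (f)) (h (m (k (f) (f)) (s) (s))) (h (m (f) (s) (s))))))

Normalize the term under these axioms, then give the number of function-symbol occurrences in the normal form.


1. (p (s) (h (m (k (f) (f)) (h (m (k (f) (f)) (s) (s))) (h (m (f) (s) (s))))))  →  (p (s) (h (m (f) (h (m (k (f) (f)) (s) (s))) (h (m (f) (s) (s))))))
2. (p (s) (h (m (f) (h (m (k (f) (f)) (s) (s))) (h (m (f) (s) (s))))))  →  (p (s) (h (m (f) (h (m (f) (s) (s))) (h (m (f) (s) (s))))))
normal form: (p (s) (h (m (f) (h (m (f) (s) (s))) (h (m (f) (s) (s))))))

size = 15


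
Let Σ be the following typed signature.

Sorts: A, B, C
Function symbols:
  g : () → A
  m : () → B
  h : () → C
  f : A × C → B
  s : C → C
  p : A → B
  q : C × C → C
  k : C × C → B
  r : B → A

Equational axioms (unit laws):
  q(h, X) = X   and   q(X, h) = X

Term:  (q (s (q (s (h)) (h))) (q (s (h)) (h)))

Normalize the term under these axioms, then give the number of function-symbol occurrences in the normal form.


1. (q (s (q (s (h)) (h))) (q (s (h)) (h)))  →  (q (s (s (h))) (q (s (h)) (h)))
2. (q (s (s (h))) (q (s (h)) (h)))  →  (q (s (s (h))) (s (h)))
normal form: (q (s (s (h))) (s (h)))

size = 6


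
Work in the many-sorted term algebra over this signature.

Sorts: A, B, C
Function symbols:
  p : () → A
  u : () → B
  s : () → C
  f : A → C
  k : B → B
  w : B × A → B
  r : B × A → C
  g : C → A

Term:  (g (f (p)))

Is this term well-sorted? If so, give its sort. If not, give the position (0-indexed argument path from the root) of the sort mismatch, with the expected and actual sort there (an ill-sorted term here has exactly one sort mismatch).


    (p) : A
  (f (p)) : C
(g (f (p))) : A

well-sorted; sort = A


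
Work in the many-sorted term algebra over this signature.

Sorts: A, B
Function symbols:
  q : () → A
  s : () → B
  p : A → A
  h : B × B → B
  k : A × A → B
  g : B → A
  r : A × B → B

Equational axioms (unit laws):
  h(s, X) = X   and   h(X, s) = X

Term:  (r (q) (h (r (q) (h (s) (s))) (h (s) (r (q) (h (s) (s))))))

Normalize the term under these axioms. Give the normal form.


1. (r (q) (h (r (q) (h (s) (s))) (h (s) (r (q) (h (s) (s))))))  →  (r (q) (h (r (q) (s)) (h (s) (r (q) (h (s) (s))))))
2. (r (q) (h (r (q) (s)) (h (s) (r (q) (h (s) (s))))))  →  (r (q) (h (r (q) (s)) (r (q) (h (s) (s)))))
3. (r (q) (h (r (q) (s)) (r (q) (h (s) (s)))))  →  (r (q) (h (r (q) (s)) (r (q) (s))))

normal form = (r (q) (h (r (q) (s)) (r (q) (s))))


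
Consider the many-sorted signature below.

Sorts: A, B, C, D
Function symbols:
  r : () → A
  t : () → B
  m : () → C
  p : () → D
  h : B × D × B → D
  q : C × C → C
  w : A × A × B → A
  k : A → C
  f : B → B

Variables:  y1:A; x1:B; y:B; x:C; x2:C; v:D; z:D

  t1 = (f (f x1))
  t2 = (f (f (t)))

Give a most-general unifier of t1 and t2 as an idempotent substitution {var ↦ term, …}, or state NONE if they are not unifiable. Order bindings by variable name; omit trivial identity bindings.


{x1 ↦ (t)}


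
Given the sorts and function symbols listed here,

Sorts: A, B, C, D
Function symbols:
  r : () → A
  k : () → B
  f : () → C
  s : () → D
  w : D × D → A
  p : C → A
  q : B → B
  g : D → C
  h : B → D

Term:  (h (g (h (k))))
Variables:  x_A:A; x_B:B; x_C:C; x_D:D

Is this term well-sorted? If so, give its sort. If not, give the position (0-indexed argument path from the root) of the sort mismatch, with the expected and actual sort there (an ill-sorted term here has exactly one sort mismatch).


      (k) : B
    (h (k)) : D
  (g (h (k))) : C
(h (g (h (k)))) : ✗ arg 0 at [0] has sort C, expected B

ill-sorted at position [0]: expected B, got C


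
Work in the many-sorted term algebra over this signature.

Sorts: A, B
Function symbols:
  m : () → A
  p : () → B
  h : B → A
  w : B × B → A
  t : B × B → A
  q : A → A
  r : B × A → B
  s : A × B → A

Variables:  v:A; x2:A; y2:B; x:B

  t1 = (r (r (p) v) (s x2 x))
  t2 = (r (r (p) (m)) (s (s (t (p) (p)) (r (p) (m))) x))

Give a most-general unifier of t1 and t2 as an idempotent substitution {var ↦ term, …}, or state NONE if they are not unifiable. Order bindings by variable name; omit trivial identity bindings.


{v ↦ (m), x2 ↦ (s (t (p) (p)) (r (p) (m)))}


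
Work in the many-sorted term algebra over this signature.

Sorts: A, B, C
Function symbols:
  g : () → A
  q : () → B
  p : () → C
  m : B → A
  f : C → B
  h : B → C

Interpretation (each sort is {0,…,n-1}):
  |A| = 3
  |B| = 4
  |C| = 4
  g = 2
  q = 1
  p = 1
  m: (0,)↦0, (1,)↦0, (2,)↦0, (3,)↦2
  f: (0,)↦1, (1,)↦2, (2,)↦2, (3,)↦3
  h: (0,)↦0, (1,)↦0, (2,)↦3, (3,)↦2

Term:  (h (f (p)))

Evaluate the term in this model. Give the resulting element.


  p = 1
  (f (p)) = f(1,) = 2
  (h (f (p))) = h(2,) = 3

value = 3


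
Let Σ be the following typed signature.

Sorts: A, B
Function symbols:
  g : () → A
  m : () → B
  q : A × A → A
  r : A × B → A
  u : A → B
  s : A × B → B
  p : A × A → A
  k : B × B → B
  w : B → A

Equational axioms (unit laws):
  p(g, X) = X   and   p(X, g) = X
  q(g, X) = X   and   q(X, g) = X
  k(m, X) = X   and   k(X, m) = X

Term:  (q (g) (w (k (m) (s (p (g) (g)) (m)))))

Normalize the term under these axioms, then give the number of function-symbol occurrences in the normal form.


size = 4

1. (q (g) (w (k (m) (s (p (g) (g)) (m)))))  →  (w (k (m) (s (p (g) (g)) (m))))
2. (w (k (m) (s (p (g) (g)) (m))))  →  (w (s (p (g) (g)) (m)))
3. (w (s (p (g) (g)) (m)))  →  (w (s (g) (m)))
normal form: (w (s (g) (m)))


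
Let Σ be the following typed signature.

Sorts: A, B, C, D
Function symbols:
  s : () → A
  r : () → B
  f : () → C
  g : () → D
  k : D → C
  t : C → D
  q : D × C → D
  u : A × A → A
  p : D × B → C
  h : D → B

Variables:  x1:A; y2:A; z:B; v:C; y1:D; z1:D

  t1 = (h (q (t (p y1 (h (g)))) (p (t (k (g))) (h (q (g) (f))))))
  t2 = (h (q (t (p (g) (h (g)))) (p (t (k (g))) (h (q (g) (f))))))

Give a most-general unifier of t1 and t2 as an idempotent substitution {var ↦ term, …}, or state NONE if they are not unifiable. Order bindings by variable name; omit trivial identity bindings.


{y1 ↦ (g)}


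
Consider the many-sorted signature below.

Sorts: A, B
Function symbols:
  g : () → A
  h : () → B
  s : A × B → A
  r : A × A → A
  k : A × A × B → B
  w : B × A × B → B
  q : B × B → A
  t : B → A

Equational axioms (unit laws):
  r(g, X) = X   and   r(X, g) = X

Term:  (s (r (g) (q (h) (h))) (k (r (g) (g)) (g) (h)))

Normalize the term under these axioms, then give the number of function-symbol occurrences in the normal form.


1. (s (r (g) (q (h) (h))) (k (r (g) (g)) (g) (h)))  →  (s (q (h) (h)) (k (r (g) (g)) (g) (h)))
2. (s (q (h) (h)) (k (r (g) (g)) (g) (h)))  →  (s (q (h) (h)) (k (g) (g) (h)))
normal form: (s (q (h) (h)) (k (g) (g) (h)))

size = 8


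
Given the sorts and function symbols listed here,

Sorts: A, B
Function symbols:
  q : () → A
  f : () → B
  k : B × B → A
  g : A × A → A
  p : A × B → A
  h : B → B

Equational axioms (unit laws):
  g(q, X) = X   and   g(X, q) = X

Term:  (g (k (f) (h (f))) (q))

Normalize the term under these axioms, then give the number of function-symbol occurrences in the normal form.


size = 4

1. (g (k (f) (h (f))) (q))  →  (k (f) (h (f)))
normal form: (k (f) (h (f)))


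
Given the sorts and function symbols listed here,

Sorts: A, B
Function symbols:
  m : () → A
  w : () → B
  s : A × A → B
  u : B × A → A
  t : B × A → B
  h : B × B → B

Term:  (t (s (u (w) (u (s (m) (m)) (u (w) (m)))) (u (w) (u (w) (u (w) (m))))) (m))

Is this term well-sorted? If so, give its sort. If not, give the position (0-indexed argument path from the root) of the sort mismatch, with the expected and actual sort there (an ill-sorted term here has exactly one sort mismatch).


well-sorted; sort = B

      (w) : B
          (m) : A
          (m) : A
        (s (m) (m)) : B
          (w) : B
          (m) : A
        (u (w) (m)) : A
      (u (s (m) (m)) (u (w) (m))) : A
    (u (w) (u (s (m) (m)) (u (w) (m)))) : A
      (w) : B
        (w) : B
          (w) : B
          (m) : A
        (u (w) (m)) : A
      (u (w) (u (w) (m))) : A
    (u (w) (u (w) (u (w) (m)))) : A
  (s (u (w) (u (s (m) (m)) (u (w) (m)))) (u (w) (u (w) (u (w) (m))))) : B
  (m) : A
(t (s (u (w) (u (s (m) (m)) (u (w) (m)))) (u (w) (u (w) (u (w) (m))))) (m)) : B


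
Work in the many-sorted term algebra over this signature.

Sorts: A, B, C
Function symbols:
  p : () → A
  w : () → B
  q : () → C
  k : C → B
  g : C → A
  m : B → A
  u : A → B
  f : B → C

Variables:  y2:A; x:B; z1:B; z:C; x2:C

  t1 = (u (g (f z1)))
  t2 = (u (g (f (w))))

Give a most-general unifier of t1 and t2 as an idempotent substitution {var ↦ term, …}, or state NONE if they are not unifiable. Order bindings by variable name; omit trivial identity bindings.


{z1 ↦ (w)}


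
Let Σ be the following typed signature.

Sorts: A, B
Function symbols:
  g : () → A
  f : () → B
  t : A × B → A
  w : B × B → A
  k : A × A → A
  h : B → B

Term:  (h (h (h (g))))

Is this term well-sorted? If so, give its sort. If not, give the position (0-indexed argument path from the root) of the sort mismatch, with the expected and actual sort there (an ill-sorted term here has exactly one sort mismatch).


      (g) : A
    (h (g)) : ✗ arg 0 at [0, 0, 0] has sort A, expected B

ill-sorted at position [0, 0, 0]: expected B, got A


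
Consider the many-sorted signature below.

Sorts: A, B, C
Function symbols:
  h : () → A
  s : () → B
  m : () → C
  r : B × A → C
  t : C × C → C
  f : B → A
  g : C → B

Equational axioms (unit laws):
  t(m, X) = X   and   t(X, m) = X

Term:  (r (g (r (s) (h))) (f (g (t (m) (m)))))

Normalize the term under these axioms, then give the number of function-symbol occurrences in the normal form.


1. (r (g (r (s) (h))) (f (g (t (m) (m)))))  →  (r (g (r (s) (h))) (f (g (m))))
normal form: (r (g (r (s) (h))) (f (g (m))))

size = 8


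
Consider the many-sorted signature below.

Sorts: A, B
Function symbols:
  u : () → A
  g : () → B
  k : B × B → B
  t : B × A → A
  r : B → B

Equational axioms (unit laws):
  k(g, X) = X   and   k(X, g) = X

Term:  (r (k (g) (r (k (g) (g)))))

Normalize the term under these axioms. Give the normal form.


1. (r (k (g) (r (k (g) (g)))))  →  (r (r (k (g) (g))))
2. (r (r (k (g) (g))))  →  (r (r (g)))

normal form = (r (r (g)))


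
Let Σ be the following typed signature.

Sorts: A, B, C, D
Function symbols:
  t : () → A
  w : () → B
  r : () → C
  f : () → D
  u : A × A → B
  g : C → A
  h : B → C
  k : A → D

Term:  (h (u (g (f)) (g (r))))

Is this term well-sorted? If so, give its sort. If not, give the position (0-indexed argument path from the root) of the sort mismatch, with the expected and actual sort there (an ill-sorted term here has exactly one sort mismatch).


ill-sorted at position [0, 0, 0]: expected C, got D

      (f) : D
    (g (f)) : ✗ arg 0 at [0, 0, 0] has sort D, expected C
      (r) : C
    (g (r)) : A


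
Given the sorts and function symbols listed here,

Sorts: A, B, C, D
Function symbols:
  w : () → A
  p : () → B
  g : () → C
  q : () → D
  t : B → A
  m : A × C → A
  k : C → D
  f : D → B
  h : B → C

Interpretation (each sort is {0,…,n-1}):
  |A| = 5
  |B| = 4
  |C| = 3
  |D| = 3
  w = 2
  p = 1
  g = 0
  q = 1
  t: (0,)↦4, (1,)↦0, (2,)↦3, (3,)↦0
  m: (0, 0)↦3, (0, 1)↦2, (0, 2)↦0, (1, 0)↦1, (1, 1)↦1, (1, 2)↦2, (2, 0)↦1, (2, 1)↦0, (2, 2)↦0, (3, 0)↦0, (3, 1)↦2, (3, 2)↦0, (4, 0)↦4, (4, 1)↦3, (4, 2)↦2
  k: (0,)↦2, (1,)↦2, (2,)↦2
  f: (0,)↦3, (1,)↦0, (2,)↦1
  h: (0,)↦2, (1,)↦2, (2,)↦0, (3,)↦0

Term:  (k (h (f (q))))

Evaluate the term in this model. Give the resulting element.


value = 2

  q = 1
  (f (q)) = f(1,) = 0
  (h (f (q))) = h(0,) = 2
  (k (h (f (q)))) = k(2,) = 2


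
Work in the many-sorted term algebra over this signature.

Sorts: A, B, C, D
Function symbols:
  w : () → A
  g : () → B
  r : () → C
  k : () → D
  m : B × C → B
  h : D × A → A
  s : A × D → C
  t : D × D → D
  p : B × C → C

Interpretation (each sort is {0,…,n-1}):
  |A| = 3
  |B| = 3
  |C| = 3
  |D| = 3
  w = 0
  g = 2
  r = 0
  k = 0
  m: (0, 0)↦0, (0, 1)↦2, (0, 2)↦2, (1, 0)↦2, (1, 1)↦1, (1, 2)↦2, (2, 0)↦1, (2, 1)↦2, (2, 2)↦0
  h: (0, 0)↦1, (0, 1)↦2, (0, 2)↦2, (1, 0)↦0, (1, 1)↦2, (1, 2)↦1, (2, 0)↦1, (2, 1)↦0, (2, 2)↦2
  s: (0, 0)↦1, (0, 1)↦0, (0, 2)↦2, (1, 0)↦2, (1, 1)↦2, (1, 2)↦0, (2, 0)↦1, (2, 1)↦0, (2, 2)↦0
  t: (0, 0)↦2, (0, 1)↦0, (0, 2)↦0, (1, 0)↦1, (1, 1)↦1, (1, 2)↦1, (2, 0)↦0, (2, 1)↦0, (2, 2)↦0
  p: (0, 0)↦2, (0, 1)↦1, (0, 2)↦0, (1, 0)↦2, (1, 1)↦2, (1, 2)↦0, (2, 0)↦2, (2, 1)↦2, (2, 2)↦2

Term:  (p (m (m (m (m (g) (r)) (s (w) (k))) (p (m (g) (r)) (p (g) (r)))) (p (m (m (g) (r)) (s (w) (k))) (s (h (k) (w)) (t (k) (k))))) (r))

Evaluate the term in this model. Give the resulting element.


  g = 2
  r = 0
  (m (g) (r)) = m(2, 0) = 1
  w = 0
  k = 0
  (s (w) (k)) = s(0, 0) = 1
  (m (m (g) (r)) (s (w) (k))) = m(1, 1) = 1
  g = 2
  r = 0
  (m (g) (r)) = m(2, 0) = 1
  g = 2
  r = 0
  (p (g) (r)) = p(2, 0) = 2
  (p (m (g) (r)) (p (g) (r))) = p(1, 2) = 0
  (m (m (m (g) (r)) (s (w) (k))) (p (m (g) (r)) (p (g) (r)))) = m(1, 0) = 2
  g = 2
  r = 0
  (m (g) (r)) = m(2, 0) = 1
  w = 0
  k = 0
  (s (w) (k)) = s(0, 0) = 1
  (m (m (g) (r)) (s (w) (k))) = m(1, 1) = 1
  k = 0
  w = 0
  (h (k) (w)) = h(0, 0) = 1
  k = 0
  k = 0
  (t (k) (k)) = t(0, 0) = 2
  (s (h (k) (w)) (t (k) (k))) = s(1, 2) = 0
  (p (m (m (g) (r)) (s (w) (k))) (s (h (k) (w)) (t (k) (k)))) = p(1, 0) = 2
  (m (m (m (m (g) (r)) (s (w) (k))) (p (m (g) (r)) (p (g) (r)))) (p (m (m (g) (r)) (s (w) (k))) (s (h (k) (w)) (t (k) (k))))) = m(2, 2) = 0
  r = 0
  (p (m (m (m (m (g) (r)) (s (w) (k))) (p (m (g) (r)) (p (g) (r)))) (p (m (m (g) (r)) (s (w) (k))) (s (h (k) (w)) (t (k) (k))))) (r)) = p(0, 0) = 2

value = 2


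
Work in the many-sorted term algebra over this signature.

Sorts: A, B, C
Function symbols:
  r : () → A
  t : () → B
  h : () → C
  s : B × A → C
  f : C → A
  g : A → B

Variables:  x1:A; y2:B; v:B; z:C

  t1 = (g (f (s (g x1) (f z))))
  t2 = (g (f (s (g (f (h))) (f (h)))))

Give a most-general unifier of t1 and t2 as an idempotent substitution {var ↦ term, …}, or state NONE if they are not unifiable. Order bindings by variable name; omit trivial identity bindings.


{x1 ↦ (f (h)), z ↦ (h)}


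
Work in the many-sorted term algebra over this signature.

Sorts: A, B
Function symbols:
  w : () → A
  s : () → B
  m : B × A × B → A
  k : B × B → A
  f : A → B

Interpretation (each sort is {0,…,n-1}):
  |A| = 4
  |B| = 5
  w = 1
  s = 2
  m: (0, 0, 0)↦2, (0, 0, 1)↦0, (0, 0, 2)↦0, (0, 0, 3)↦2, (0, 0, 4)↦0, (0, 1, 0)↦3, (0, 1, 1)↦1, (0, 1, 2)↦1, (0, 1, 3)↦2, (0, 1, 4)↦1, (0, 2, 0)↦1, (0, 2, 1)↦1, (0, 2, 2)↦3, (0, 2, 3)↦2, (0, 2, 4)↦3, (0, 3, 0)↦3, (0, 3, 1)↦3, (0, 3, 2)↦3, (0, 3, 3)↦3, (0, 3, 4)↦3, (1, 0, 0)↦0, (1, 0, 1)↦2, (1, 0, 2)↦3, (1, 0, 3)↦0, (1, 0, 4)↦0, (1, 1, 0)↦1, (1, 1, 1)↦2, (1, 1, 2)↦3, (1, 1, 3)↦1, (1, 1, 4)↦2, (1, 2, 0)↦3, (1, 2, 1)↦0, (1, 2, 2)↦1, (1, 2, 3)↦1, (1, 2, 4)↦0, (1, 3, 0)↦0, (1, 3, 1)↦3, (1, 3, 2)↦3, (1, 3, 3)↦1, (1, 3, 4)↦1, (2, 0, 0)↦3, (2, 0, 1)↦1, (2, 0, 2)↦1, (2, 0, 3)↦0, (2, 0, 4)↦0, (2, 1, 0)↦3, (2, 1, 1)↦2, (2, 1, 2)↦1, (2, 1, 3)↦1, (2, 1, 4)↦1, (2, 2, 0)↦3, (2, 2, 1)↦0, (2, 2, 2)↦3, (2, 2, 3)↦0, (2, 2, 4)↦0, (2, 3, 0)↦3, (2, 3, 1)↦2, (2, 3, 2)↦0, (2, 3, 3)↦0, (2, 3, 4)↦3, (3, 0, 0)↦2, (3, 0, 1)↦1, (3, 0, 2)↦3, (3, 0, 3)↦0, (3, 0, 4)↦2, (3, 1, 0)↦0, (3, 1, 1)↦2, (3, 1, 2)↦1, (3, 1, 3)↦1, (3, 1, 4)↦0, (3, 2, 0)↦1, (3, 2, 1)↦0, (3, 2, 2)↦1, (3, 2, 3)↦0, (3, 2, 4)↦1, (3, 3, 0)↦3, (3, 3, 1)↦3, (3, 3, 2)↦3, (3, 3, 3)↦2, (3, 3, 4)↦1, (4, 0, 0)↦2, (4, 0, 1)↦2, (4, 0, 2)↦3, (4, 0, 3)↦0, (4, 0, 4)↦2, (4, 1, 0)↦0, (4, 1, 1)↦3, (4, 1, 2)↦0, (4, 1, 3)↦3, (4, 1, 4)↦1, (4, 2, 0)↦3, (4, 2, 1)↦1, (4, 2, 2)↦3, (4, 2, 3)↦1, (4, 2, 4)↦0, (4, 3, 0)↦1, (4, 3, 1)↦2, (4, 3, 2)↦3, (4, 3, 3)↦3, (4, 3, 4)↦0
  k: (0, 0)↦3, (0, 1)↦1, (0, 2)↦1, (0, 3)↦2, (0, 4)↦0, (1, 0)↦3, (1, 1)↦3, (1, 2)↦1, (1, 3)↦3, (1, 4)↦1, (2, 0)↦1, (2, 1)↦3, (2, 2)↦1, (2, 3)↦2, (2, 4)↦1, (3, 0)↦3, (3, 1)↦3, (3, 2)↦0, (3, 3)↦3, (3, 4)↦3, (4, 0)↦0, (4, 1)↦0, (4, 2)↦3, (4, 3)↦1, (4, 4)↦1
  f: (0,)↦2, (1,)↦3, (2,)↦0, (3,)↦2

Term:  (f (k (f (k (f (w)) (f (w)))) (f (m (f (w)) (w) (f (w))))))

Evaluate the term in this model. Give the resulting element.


value = 0

  w = 1
  (f (w)) = f(1,) = 3
  w = 1
  (f (w)) = f(1,) = 3
  (k (f (w)) (f (w))) = k(3, 3) = 3
  (f (k (f (w)) (f (w)))) = f(3,) = 2
  w = 1
  (f (w)) = f(1,) = 3
  w = 1
  w = 1
  (f (w)) = f(1,) = 3
  (m (f (w)) (w) (f (w))) = m(3, 1, 3) = 1
  (f (m (f (w)) (w) (f (w)))) = f(1,) = 3
  (k (f (k (f (w)) (f (w)))) (f (m (f (w)) (w) (f (w))))) = k(2, 3) = 2
  (f (k (f (k (f (w)) (f (w)))) (f (m (f (w)) (w) (f (w)))))) = f(2,) = 0


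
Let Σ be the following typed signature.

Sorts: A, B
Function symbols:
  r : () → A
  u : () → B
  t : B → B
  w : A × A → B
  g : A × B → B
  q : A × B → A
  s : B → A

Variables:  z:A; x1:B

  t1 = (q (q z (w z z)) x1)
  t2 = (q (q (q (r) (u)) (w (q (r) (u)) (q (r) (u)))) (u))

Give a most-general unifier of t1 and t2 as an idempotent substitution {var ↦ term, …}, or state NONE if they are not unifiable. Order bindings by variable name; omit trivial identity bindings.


{x1 ↦ (u), z ↦ (q (r) (u))}
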